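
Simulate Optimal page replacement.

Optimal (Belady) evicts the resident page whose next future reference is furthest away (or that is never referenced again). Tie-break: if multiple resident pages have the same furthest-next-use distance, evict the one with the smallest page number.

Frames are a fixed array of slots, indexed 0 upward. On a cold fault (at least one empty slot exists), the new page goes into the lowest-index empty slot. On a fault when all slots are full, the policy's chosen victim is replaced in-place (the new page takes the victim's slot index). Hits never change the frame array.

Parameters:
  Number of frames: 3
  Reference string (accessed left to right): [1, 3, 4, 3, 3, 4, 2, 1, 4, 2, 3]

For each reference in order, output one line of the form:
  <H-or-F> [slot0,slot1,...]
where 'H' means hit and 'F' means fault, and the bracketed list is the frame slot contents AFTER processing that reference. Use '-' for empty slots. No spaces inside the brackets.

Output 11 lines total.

F [1,-,-]
F [1,3,-]
F [1,3,4]
H [1,3,4]
H [1,3,4]
H [1,3,4]
F [1,2,4]
H [1,2,4]
H [1,2,4]
H [1,2,4]
F [3,2,4]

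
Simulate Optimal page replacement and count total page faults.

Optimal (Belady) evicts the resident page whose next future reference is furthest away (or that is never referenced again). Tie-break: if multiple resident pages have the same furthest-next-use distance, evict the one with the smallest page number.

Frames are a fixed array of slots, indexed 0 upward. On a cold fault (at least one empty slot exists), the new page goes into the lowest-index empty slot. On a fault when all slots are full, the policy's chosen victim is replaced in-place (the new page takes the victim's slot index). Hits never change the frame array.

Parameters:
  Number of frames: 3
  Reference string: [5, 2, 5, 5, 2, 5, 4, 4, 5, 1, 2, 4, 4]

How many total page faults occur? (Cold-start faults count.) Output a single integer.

Step 0: ref 5 → FAULT, frames=[5,-,-]
Step 1: ref 2 → FAULT, frames=[5,2,-]
Step 2: ref 5 → HIT, frames=[5,2,-]
Step 3: ref 5 → HIT, frames=[5,2,-]
Step 4: ref 2 → HIT, frames=[5,2,-]
Step 5: ref 5 → HIT, frames=[5,2,-]
Step 6: ref 4 → FAULT, frames=[5,2,4]
Step 7: ref 4 → HIT, frames=[5,2,4]
Step 8: ref 5 → HIT, frames=[5,2,4]
Step 9: ref 1 → FAULT (evict 5), frames=[1,2,4]
Step 10: ref 2 → HIT, frames=[1,2,4]
Step 11: ref 4 → HIT, frames=[1,2,4]
Step 12: ref 4 → HIT, frames=[1,2,4]
Total faults: 4

Answer: 4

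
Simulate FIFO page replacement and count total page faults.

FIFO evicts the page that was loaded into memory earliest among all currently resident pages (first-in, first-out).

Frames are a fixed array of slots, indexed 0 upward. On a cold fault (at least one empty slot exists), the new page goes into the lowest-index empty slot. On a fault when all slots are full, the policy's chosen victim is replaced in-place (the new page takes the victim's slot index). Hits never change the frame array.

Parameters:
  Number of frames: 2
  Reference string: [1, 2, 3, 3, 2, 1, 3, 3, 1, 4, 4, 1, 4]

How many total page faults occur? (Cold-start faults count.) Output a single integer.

Answer: 5

Derivation:
Step 0: ref 1 → FAULT, frames=[1,-]
Step 1: ref 2 → FAULT, frames=[1,2]
Step 2: ref 3 → FAULT (evict 1), frames=[3,2]
Step 3: ref 3 → HIT, frames=[3,2]
Step 4: ref 2 → HIT, frames=[3,2]
Step 5: ref 1 → FAULT (evict 2), frames=[3,1]
Step 6: ref 3 → HIT, frames=[3,1]
Step 7: ref 3 → HIT, frames=[3,1]
Step 8: ref 1 → HIT, frames=[3,1]
Step 9: ref 4 → FAULT (evict 3), frames=[4,1]
Step 10: ref 4 → HIT, frames=[4,1]
Step 11: ref 1 → HIT, frames=[4,1]
Step 12: ref 4 → HIT, frames=[4,1]
Total faults: 5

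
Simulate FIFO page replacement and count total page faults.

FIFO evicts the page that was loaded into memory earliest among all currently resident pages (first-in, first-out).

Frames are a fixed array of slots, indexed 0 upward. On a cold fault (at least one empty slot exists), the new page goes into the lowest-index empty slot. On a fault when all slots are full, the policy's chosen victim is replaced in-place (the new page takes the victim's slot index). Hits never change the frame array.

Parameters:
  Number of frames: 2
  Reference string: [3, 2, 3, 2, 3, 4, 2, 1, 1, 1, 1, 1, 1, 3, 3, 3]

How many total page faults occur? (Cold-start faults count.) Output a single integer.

Step 0: ref 3 → FAULT, frames=[3,-]
Step 1: ref 2 → FAULT, frames=[3,2]
Step 2: ref 3 → HIT, frames=[3,2]
Step 3: ref 2 → HIT, frames=[3,2]
Step 4: ref 3 → HIT, frames=[3,2]
Step 5: ref 4 → FAULT (evict 3), frames=[4,2]
Step 6: ref 2 → HIT, frames=[4,2]
Step 7: ref 1 → FAULT (evict 2), frames=[4,1]
Step 8: ref 1 → HIT, frames=[4,1]
Step 9: ref 1 → HIT, frames=[4,1]
Step 10: ref 1 → HIT, frames=[4,1]
Step 11: ref 1 → HIT, frames=[4,1]
Step 12: ref 1 → HIT, frames=[4,1]
Step 13: ref 3 → FAULT (evict 4), frames=[3,1]
Step 14: ref 3 → HIT, frames=[3,1]
Step 15: ref 3 → HIT, frames=[3,1]
Total faults: 5

Answer: 5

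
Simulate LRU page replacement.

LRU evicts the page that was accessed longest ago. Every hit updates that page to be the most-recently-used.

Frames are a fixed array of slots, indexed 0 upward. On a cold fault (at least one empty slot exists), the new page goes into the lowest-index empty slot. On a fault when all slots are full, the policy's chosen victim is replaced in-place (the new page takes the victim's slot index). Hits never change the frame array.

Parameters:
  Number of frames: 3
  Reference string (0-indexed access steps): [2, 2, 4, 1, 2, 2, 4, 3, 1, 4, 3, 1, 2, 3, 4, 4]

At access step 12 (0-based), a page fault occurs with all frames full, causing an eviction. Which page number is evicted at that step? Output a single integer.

Answer: 4

Derivation:
Step 0: ref 2 -> FAULT, frames=[2,-,-]
Step 1: ref 2 -> HIT, frames=[2,-,-]
Step 2: ref 4 -> FAULT, frames=[2,4,-]
Step 3: ref 1 -> FAULT, frames=[2,4,1]
Step 4: ref 2 -> HIT, frames=[2,4,1]
Step 5: ref 2 -> HIT, frames=[2,4,1]
Step 6: ref 4 -> HIT, frames=[2,4,1]
Step 7: ref 3 -> FAULT, evict 1, frames=[2,4,3]
Step 8: ref 1 -> FAULT, evict 2, frames=[1,4,3]
Step 9: ref 4 -> HIT, frames=[1,4,3]
Step 10: ref 3 -> HIT, frames=[1,4,3]
Step 11: ref 1 -> HIT, frames=[1,4,3]
Step 12: ref 2 -> FAULT, evict 4, frames=[1,2,3]
At step 12: evicted page 4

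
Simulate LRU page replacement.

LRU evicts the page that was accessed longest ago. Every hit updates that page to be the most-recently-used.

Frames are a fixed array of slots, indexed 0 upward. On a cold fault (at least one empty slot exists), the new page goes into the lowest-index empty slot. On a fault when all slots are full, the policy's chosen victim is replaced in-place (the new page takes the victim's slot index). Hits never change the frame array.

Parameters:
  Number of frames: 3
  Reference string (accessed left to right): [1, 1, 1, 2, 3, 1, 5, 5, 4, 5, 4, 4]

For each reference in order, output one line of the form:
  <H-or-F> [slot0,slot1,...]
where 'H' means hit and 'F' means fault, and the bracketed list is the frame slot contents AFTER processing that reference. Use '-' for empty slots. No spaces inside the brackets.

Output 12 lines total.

F [1,-,-]
H [1,-,-]
H [1,-,-]
F [1,2,-]
F [1,2,3]
H [1,2,3]
F [1,5,3]
H [1,5,3]
F [1,5,4]
H [1,5,4]
H [1,5,4]
H [1,5,4]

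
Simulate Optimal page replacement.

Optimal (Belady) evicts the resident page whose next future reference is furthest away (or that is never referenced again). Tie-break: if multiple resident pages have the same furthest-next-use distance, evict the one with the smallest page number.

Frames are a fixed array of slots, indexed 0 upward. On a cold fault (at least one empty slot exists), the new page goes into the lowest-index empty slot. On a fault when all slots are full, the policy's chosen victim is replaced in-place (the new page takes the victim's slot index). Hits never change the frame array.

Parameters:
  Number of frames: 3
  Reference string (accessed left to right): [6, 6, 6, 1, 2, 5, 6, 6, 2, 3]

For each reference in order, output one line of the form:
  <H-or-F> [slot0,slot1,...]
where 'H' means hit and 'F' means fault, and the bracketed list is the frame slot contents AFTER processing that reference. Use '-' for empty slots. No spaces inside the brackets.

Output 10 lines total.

F [6,-,-]
H [6,-,-]
H [6,-,-]
F [6,1,-]
F [6,1,2]
F [6,5,2]
H [6,5,2]
H [6,5,2]
H [6,5,2]
F [6,5,3]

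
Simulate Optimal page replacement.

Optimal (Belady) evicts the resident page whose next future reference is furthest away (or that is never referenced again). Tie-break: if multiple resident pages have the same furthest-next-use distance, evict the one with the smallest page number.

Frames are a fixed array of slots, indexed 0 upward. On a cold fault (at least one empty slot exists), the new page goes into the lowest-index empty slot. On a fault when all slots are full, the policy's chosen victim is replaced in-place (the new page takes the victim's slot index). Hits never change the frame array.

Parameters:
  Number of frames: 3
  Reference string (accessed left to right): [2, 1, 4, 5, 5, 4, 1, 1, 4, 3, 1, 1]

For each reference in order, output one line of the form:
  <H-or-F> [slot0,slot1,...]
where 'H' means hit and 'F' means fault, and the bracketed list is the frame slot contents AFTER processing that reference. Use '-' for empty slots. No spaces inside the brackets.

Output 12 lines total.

F [2,-,-]
F [2,1,-]
F [2,1,4]
F [5,1,4]
H [5,1,4]
H [5,1,4]
H [5,1,4]
H [5,1,4]
H [5,1,4]
F [5,1,3]
H [5,1,3]
H [5,1,3]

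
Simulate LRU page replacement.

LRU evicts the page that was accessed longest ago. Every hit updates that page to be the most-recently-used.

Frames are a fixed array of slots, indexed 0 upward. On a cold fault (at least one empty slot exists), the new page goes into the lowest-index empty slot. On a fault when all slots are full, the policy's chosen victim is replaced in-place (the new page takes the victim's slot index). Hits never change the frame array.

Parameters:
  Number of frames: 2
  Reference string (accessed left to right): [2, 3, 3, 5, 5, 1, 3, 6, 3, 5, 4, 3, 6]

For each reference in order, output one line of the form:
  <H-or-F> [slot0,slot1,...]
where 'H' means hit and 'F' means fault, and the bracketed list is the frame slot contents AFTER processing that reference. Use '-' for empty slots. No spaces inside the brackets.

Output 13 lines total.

F [2,-]
F [2,3]
H [2,3]
F [5,3]
H [5,3]
F [5,1]
F [3,1]
F [3,6]
H [3,6]
F [3,5]
F [4,5]
F [4,3]
F [6,3]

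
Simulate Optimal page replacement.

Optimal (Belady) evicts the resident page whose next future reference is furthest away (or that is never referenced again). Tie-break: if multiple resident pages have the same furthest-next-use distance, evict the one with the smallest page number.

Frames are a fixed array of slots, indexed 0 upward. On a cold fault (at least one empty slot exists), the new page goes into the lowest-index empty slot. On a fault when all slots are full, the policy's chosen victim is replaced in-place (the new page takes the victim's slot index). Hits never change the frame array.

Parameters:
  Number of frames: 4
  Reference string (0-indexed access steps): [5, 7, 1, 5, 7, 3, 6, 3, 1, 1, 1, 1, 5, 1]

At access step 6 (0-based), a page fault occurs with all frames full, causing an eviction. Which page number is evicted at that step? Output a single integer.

Step 0: ref 5 -> FAULT, frames=[5,-,-,-]
Step 1: ref 7 -> FAULT, frames=[5,7,-,-]
Step 2: ref 1 -> FAULT, frames=[5,7,1,-]
Step 3: ref 5 -> HIT, frames=[5,7,1,-]
Step 4: ref 7 -> HIT, frames=[5,7,1,-]
Step 5: ref 3 -> FAULT, frames=[5,7,1,3]
Step 6: ref 6 -> FAULT, evict 7, frames=[5,6,1,3]
At step 6: evicted page 7

Answer: 7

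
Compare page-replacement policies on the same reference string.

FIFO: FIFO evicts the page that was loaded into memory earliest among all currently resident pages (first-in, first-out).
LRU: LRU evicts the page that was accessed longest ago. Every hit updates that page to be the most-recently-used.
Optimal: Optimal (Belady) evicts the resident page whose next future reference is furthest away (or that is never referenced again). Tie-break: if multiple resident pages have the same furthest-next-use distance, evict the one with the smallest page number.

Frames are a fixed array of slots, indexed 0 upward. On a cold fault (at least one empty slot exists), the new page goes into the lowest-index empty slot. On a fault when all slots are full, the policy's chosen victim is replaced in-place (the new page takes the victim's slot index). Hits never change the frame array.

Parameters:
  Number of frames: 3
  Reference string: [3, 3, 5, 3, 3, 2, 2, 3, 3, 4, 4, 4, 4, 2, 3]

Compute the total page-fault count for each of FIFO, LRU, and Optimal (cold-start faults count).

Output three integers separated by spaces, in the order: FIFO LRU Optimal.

--- FIFO ---
  step 0: ref 3 -> FAULT, frames=[3,-,-] (faults so far: 1)
  step 1: ref 3 -> HIT, frames=[3,-,-] (faults so far: 1)
  step 2: ref 5 -> FAULT, frames=[3,5,-] (faults so far: 2)
  step 3: ref 3 -> HIT, frames=[3,5,-] (faults so far: 2)
  step 4: ref 3 -> HIT, frames=[3,5,-] (faults so far: 2)
  step 5: ref 2 -> FAULT, frames=[3,5,2] (faults so far: 3)
  step 6: ref 2 -> HIT, frames=[3,5,2] (faults so far: 3)
  step 7: ref 3 -> HIT, frames=[3,5,2] (faults so far: 3)
  step 8: ref 3 -> HIT, frames=[3,5,2] (faults so far: 3)
  step 9: ref 4 -> FAULT, evict 3, frames=[4,5,2] (faults so far: 4)
  step 10: ref 4 -> HIT, frames=[4,5,2] (faults so far: 4)
  step 11: ref 4 -> HIT, frames=[4,5,2] (faults so far: 4)
  step 12: ref 4 -> HIT, frames=[4,5,2] (faults so far: 4)
  step 13: ref 2 -> HIT, frames=[4,5,2] (faults so far: 4)
  step 14: ref 3 -> FAULT, evict 5, frames=[4,3,2] (faults so far: 5)
  FIFO total faults: 5
--- LRU ---
  step 0: ref 3 -> FAULT, frames=[3,-,-] (faults so far: 1)
  step 1: ref 3 -> HIT, frames=[3,-,-] (faults so far: 1)
  step 2: ref 5 -> FAULT, frames=[3,5,-] (faults so far: 2)
  step 3: ref 3 -> HIT, frames=[3,5,-] (faults so far: 2)
  step 4: ref 3 -> HIT, frames=[3,5,-] (faults so far: 2)
  step 5: ref 2 -> FAULT, frames=[3,5,2] (faults so far: 3)
  step 6: ref 2 -> HIT, frames=[3,5,2] (faults so far: 3)
  step 7: ref 3 -> HIT, frames=[3,5,2] (faults so far: 3)
  step 8: ref 3 -> HIT, frames=[3,5,2] (faults so far: 3)
  step 9: ref 4 -> FAULT, evict 5, frames=[3,4,2] (faults so far: 4)
  step 10: ref 4 -> HIT, frames=[3,4,2] (faults so far: 4)
  step 11: ref 4 -> HIT, frames=[3,4,2] (faults so far: 4)
  step 12: ref 4 -> HIT, frames=[3,4,2] (faults so far: 4)
  step 13: ref 2 -> HIT, frames=[3,4,2] (faults so far: 4)
  step 14: ref 3 -> HIT, frames=[3,4,2] (faults so far: 4)
  LRU total faults: 4
--- Optimal ---
  step 0: ref 3 -> FAULT, frames=[3,-,-] (faults so far: 1)
  step 1: ref 3 -> HIT, frames=[3,-,-] (faults so far: 1)
  step 2: ref 5 -> FAULT, frames=[3,5,-] (faults so far: 2)
  step 3: ref 3 -> HIT, frames=[3,5,-] (faults so far: 2)
  step 4: ref 3 -> HIT, frames=[3,5,-] (faults so far: 2)
  step 5: ref 2 -> FAULT, frames=[3,5,2] (faults so far: 3)
  step 6: ref 2 -> HIT, frames=[3,5,2] (faults so far: 3)
  step 7: ref 3 -> HIT, frames=[3,5,2] (faults so far: 3)
  step 8: ref 3 -> HIT, frames=[3,5,2] (faults so far: 3)
  step 9: ref 4 -> FAULT, evict 5, frames=[3,4,2] (faults so far: 4)
  step 10: ref 4 -> HIT, frames=[3,4,2] (faults so far: 4)
  step 11: ref 4 -> HIT, frames=[3,4,2] (faults so far: 4)
  step 12: ref 4 -> HIT, frames=[3,4,2] (faults so far: 4)
  step 13: ref 2 -> HIT, frames=[3,4,2] (faults so far: 4)
  step 14: ref 3 -> HIT, frames=[3,4,2] (faults so far: 4)
  Optimal total faults: 4

Answer: 5 4 4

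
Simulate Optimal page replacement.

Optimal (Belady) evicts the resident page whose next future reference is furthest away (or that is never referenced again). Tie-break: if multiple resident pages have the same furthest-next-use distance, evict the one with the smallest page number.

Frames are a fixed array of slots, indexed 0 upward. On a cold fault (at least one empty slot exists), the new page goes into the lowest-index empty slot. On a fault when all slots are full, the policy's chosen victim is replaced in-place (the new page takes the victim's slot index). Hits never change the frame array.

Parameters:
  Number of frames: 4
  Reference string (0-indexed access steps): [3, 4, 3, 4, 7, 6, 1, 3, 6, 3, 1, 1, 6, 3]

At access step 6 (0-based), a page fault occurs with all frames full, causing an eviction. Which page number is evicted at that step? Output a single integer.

Answer: 4

Derivation:
Step 0: ref 3 -> FAULT, frames=[3,-,-,-]
Step 1: ref 4 -> FAULT, frames=[3,4,-,-]
Step 2: ref 3 -> HIT, frames=[3,4,-,-]
Step 3: ref 4 -> HIT, frames=[3,4,-,-]
Step 4: ref 7 -> FAULT, frames=[3,4,7,-]
Step 5: ref 6 -> FAULT, frames=[3,4,7,6]
Step 6: ref 1 -> FAULT, evict 4, frames=[3,1,7,6]
At step 6: evicted page 4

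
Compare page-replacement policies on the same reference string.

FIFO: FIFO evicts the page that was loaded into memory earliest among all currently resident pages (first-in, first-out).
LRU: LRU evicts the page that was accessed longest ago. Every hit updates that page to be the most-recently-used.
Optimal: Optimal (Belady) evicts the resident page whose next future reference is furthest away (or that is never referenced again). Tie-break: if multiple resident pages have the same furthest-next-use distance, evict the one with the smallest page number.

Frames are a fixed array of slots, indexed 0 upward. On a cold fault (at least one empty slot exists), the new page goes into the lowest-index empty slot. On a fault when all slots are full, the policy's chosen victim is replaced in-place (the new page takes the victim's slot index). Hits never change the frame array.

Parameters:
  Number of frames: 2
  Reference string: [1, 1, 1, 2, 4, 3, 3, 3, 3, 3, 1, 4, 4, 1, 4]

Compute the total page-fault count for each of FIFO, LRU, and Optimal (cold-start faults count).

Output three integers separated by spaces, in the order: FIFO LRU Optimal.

--- FIFO ---
  step 0: ref 1 -> FAULT, frames=[1,-] (faults so far: 1)
  step 1: ref 1 -> HIT, frames=[1,-] (faults so far: 1)
  step 2: ref 1 -> HIT, frames=[1,-] (faults so far: 1)
  step 3: ref 2 -> FAULT, frames=[1,2] (faults so far: 2)
  step 4: ref 4 -> FAULT, evict 1, frames=[4,2] (faults so far: 3)
  step 5: ref 3 -> FAULT, evict 2, frames=[4,3] (faults so far: 4)
  step 6: ref 3 -> HIT, frames=[4,3] (faults so far: 4)
  step 7: ref 3 -> HIT, frames=[4,3] (faults so far: 4)
  step 8: ref 3 -> HIT, frames=[4,3] (faults so far: 4)
  step 9: ref 3 -> HIT, frames=[4,3] (faults so far: 4)
  step 10: ref 1 -> FAULT, evict 4, frames=[1,3] (faults so far: 5)
  step 11: ref 4 -> FAULT, evict 3, frames=[1,4] (faults so far: 6)
  step 12: ref 4 -> HIT, frames=[1,4] (faults so far: 6)
  step 13: ref 1 -> HIT, frames=[1,4] (faults so far: 6)
  step 14: ref 4 -> HIT, frames=[1,4] (faults so far: 6)
  FIFO total faults: 6
--- LRU ---
  step 0: ref 1 -> FAULT, frames=[1,-] (faults so far: 1)
  step 1: ref 1 -> HIT, frames=[1,-] (faults so far: 1)
  step 2: ref 1 -> HIT, frames=[1,-] (faults so far: 1)
  step 3: ref 2 -> FAULT, frames=[1,2] (faults so far: 2)
  step 4: ref 4 -> FAULT, evict 1, frames=[4,2] (faults so far: 3)
  step 5: ref 3 -> FAULT, evict 2, frames=[4,3] (faults so far: 4)
  step 6: ref 3 -> HIT, frames=[4,3] (faults so far: 4)
  step 7: ref 3 -> HIT, frames=[4,3] (faults so far: 4)
  step 8: ref 3 -> HIT, frames=[4,3] (faults so far: 4)
  step 9: ref 3 -> HIT, frames=[4,3] (faults so far: 4)
  step 10: ref 1 -> FAULT, evict 4, frames=[1,3] (faults so far: 5)
  step 11: ref 4 -> FAULT, evict 3, frames=[1,4] (faults so far: 6)
  step 12: ref 4 -> HIT, frames=[1,4] (faults so far: 6)
  step 13: ref 1 -> HIT, frames=[1,4] (faults so far: 6)
  step 14: ref 4 -> HIT, frames=[1,4] (faults so far: 6)
  LRU total faults: 6
--- Optimal ---
  step 0: ref 1 -> FAULT, frames=[1,-] (faults so far: 1)
  step 1: ref 1 -> HIT, frames=[1,-] (faults so far: 1)
  step 2: ref 1 -> HIT, frames=[1,-] (faults so far: 1)
  step 3: ref 2 -> FAULT, frames=[1,2] (faults so far: 2)
  step 4: ref 4 -> FAULT, evict 2, frames=[1,4] (faults so far: 3)
  step 5: ref 3 -> FAULT, evict 4, frames=[1,3] (faults so far: 4)
  step 6: ref 3 -> HIT, frames=[1,3] (faults so far: 4)
  step 7: ref 3 -> HIT, frames=[1,3] (faults so far: 4)
  step 8: ref 3 -> HIT, frames=[1,3] (faults so far: 4)
  step 9: ref 3 -> HIT, frames=[1,3] (faults so far: 4)
  step 10: ref 1 -> HIT, frames=[1,3] (faults so far: 4)
  step 11: ref 4 -> FAULT, evict 3, frames=[1,4] (faults so far: 5)
  step 12: ref 4 -> HIT, frames=[1,4] (faults so far: 5)
  step 13: ref 1 -> HIT, frames=[1,4] (faults so far: 5)
  step 14: ref 4 -> HIT, frames=[1,4] (faults so far: 5)
  Optimal total faults: 5

Answer: 6 6 5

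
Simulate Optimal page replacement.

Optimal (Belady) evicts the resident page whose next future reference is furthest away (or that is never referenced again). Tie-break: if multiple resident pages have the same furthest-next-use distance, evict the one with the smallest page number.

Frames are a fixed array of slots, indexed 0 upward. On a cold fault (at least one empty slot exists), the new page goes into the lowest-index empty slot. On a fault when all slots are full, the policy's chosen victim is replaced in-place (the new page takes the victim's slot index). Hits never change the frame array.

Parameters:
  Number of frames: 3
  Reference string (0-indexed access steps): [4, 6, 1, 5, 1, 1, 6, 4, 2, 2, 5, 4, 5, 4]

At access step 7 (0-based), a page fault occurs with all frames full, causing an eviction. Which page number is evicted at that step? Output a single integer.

Step 0: ref 4 -> FAULT, frames=[4,-,-]
Step 1: ref 6 -> FAULT, frames=[4,6,-]
Step 2: ref 1 -> FAULT, frames=[4,6,1]
Step 3: ref 5 -> FAULT, evict 4, frames=[5,6,1]
Step 4: ref 1 -> HIT, frames=[5,6,1]
Step 5: ref 1 -> HIT, frames=[5,6,1]
Step 6: ref 6 -> HIT, frames=[5,6,1]
Step 7: ref 4 -> FAULT, evict 1, frames=[5,6,4]
At step 7: evicted page 1

Answer: 1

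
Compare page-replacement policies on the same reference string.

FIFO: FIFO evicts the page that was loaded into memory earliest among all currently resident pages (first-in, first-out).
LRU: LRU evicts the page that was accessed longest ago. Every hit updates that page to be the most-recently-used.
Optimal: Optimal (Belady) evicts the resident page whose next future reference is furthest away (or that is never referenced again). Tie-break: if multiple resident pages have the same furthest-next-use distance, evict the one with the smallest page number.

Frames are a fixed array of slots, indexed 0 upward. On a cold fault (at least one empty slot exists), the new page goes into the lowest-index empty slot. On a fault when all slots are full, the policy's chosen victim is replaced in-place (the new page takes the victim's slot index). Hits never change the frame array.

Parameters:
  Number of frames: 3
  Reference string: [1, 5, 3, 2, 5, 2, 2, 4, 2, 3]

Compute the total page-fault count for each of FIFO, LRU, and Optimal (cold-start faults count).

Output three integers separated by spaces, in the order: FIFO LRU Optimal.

Answer: 5 6 5

Derivation:
--- FIFO ---
  step 0: ref 1 -> FAULT, frames=[1,-,-] (faults so far: 1)
  step 1: ref 5 -> FAULT, frames=[1,5,-] (faults so far: 2)
  step 2: ref 3 -> FAULT, frames=[1,5,3] (faults so far: 3)
  step 3: ref 2 -> FAULT, evict 1, frames=[2,5,3] (faults so far: 4)
  step 4: ref 5 -> HIT, frames=[2,5,3] (faults so far: 4)
  step 5: ref 2 -> HIT, frames=[2,5,3] (faults so far: 4)
  step 6: ref 2 -> HIT, frames=[2,5,3] (faults so far: 4)
  step 7: ref 4 -> FAULT, evict 5, frames=[2,4,3] (faults so far: 5)
  step 8: ref 2 -> HIT, frames=[2,4,3] (faults so far: 5)
  step 9: ref 3 -> HIT, frames=[2,4,3] (faults so far: 5)
  FIFO total faults: 5
--- LRU ---
  step 0: ref 1 -> FAULT, frames=[1,-,-] (faults so far: 1)
  step 1: ref 5 -> FAULT, frames=[1,5,-] (faults so far: 2)
  step 2: ref 3 -> FAULT, frames=[1,5,3] (faults so far: 3)
  step 3: ref 2 -> FAULT, evict 1, frames=[2,5,3] (faults so far: 4)
  step 4: ref 5 -> HIT, frames=[2,5,3] (faults so far: 4)
  step 5: ref 2 -> HIT, frames=[2,5,3] (faults so far: 4)
  step 6: ref 2 -> HIT, frames=[2,5,3] (faults so far: 4)
  step 7: ref 4 -> FAULT, evict 3, frames=[2,5,4] (faults so far: 5)
  step 8: ref 2 -> HIT, frames=[2,5,4] (faults so far: 5)
  step 9: ref 3 -> FAULT, evict 5, frames=[2,3,4] (faults so far: 6)
  LRU total faults: 6
--- Optimal ---
  step 0: ref 1 -> FAULT, frames=[1,-,-] (faults so far: 1)
  step 1: ref 5 -> FAULT, frames=[1,5,-] (faults so far: 2)
  step 2: ref 3 -> FAULT, frames=[1,5,3] (faults so far: 3)
  step 3: ref 2 -> FAULT, evict 1, frames=[2,5,3] (faults so far: 4)
  step 4: ref 5 -> HIT, frames=[2,5,3] (faults so far: 4)
  step 5: ref 2 -> HIT, frames=[2,5,3] (faults so far: 4)
  step 6: ref 2 -> HIT, frames=[2,5,3] (faults so far: 4)
  step 7: ref 4 -> FAULT, evict 5, frames=[2,4,3] (faults so far: 5)
  step 8: ref 2 -> HIT, frames=[2,4,3] (faults so far: 5)
  step 9: ref 3 -> HIT, frames=[2,4,3] (faults so far: 5)
  Optimal total faults: 5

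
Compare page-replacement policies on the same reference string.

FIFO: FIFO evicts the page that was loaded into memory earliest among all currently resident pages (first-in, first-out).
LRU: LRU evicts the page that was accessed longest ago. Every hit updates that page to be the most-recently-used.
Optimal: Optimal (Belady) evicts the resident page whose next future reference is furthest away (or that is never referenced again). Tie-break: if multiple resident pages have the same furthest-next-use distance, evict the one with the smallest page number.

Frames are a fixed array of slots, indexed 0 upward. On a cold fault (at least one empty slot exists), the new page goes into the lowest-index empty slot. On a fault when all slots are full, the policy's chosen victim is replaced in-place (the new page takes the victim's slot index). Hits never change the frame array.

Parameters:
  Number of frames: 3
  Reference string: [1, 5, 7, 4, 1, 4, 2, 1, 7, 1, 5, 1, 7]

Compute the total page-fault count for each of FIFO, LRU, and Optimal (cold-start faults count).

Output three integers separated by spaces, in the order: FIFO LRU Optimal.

--- FIFO ---
  step 0: ref 1 -> FAULT, frames=[1,-,-] (faults so far: 1)
  step 1: ref 5 -> FAULT, frames=[1,5,-] (faults so far: 2)
  step 2: ref 7 -> FAULT, frames=[1,5,7] (faults so far: 3)
  step 3: ref 4 -> FAULT, evict 1, frames=[4,5,7] (faults so far: 4)
  step 4: ref 1 -> FAULT, evict 5, frames=[4,1,7] (faults so far: 5)
  step 5: ref 4 -> HIT, frames=[4,1,7] (faults so far: 5)
  step 6: ref 2 -> FAULT, evict 7, frames=[4,1,2] (faults so far: 6)
  step 7: ref 1 -> HIT, frames=[4,1,2] (faults so far: 6)
  step 8: ref 7 -> FAULT, evict 4, frames=[7,1,2] (faults so far: 7)
  step 9: ref 1 -> HIT, frames=[7,1,2] (faults so far: 7)
  step 10: ref 5 -> FAULT, evict 1, frames=[7,5,2] (faults so far: 8)
  step 11: ref 1 -> FAULT, evict 2, frames=[7,5,1] (faults so far: 9)
  step 12: ref 7 -> HIT, frames=[7,5,1] (faults so far: 9)
  FIFO total faults: 9
--- LRU ---
  step 0: ref 1 -> FAULT, frames=[1,-,-] (faults so far: 1)
  step 1: ref 5 -> FAULT, frames=[1,5,-] (faults so far: 2)
  step 2: ref 7 -> FAULT, frames=[1,5,7] (faults so far: 3)
  step 3: ref 4 -> FAULT, evict 1, frames=[4,5,7] (faults so far: 4)
  step 4: ref 1 -> FAULT, evict 5, frames=[4,1,7] (faults so far: 5)
  step 5: ref 4 -> HIT, frames=[4,1,7] (faults so far: 5)
  step 6: ref 2 -> FAULT, evict 7, frames=[4,1,2] (faults so far: 6)
  step 7: ref 1 -> HIT, frames=[4,1,2] (faults so far: 6)
  step 8: ref 7 -> FAULT, evict 4, frames=[7,1,2] (faults so far: 7)
  step 9: ref 1 -> HIT, frames=[7,1,2] (faults so far: 7)
  step 10: ref 5 -> FAULT, evict 2, frames=[7,1,5] (faults so far: 8)
  step 11: ref 1 -> HIT, frames=[7,1,5] (faults so far: 8)
  step 12: ref 7 -> HIT, frames=[7,1,5] (faults so far: 8)
  LRU total faults: 8
--- Optimal ---
  step 0: ref 1 -> FAULT, frames=[1,-,-] (faults so far: 1)
  step 1: ref 5 -> FAULT, frames=[1,5,-] (faults so far: 2)
  step 2: ref 7 -> FAULT, frames=[1,5,7] (faults so far: 3)
  step 3: ref 4 -> FAULT, evict 5, frames=[1,4,7] (faults so far: 4)
  step 4: ref 1 -> HIT, frames=[1,4,7] (faults so far: 4)
  step 5: ref 4 -> HIT, frames=[1,4,7] (faults so far: 4)
  step 6: ref 2 -> FAULT, evict 4, frames=[1,2,7] (faults so far: 5)
  step 7: ref 1 -> HIT, frames=[1,2,7] (faults so far: 5)
  step 8: ref 7 -> HIT, frames=[1,2,7] (faults so far: 5)
  step 9: ref 1 -> HIT, frames=[1,2,7] (faults so far: 5)
  step 10: ref 5 -> FAULT, evict 2, frames=[1,5,7] (faults so far: 6)
  step 11: ref 1 -> HIT, frames=[1,5,7] (faults so far: 6)
  step 12: ref 7 -> HIT, frames=[1,5,7] (faults so far: 6)
  Optimal total faults: 6

Answer: 9 8 6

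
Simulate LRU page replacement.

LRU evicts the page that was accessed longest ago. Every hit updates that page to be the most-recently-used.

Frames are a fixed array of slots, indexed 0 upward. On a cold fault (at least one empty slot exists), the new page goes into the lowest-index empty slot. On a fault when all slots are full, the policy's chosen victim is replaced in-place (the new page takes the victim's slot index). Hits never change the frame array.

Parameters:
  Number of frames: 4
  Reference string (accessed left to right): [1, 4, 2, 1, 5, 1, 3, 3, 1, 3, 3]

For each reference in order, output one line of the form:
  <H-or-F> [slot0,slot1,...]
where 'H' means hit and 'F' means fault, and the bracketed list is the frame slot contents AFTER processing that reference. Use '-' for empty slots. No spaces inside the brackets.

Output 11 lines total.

F [1,-,-,-]
F [1,4,-,-]
F [1,4,2,-]
H [1,4,2,-]
F [1,4,2,5]
H [1,4,2,5]
F [1,3,2,5]
H [1,3,2,5]
H [1,3,2,5]
H [1,3,2,5]
H [1,3,2,5]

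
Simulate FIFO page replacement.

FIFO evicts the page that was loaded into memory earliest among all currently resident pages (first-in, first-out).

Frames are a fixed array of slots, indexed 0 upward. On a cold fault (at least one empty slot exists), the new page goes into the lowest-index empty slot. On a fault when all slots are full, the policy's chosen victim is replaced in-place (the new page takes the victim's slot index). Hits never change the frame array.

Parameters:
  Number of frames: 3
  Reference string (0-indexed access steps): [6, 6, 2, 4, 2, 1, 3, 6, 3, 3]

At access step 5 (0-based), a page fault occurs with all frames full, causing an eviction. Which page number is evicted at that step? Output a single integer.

Step 0: ref 6 -> FAULT, frames=[6,-,-]
Step 1: ref 6 -> HIT, frames=[6,-,-]
Step 2: ref 2 -> FAULT, frames=[6,2,-]
Step 3: ref 4 -> FAULT, frames=[6,2,4]
Step 4: ref 2 -> HIT, frames=[6,2,4]
Step 5: ref 1 -> FAULT, evict 6, frames=[1,2,4]
At step 5: evicted page 6

Answer: 6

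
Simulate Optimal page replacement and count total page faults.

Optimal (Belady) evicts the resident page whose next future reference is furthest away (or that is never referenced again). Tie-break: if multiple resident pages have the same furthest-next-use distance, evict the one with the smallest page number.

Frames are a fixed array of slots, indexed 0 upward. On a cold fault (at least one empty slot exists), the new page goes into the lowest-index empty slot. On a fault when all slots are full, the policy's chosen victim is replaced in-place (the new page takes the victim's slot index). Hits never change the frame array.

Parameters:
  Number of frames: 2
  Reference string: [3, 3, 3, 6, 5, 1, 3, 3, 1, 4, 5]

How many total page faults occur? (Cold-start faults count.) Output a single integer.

Answer: 6

Derivation:
Step 0: ref 3 → FAULT, frames=[3,-]
Step 1: ref 3 → HIT, frames=[3,-]
Step 2: ref 3 → HIT, frames=[3,-]
Step 3: ref 6 → FAULT, frames=[3,6]
Step 4: ref 5 → FAULT (evict 6), frames=[3,5]
Step 5: ref 1 → FAULT (evict 5), frames=[3,1]
Step 6: ref 3 → HIT, frames=[3,1]
Step 7: ref 3 → HIT, frames=[3,1]
Step 8: ref 1 → HIT, frames=[3,1]
Step 9: ref 4 → FAULT (evict 1), frames=[3,4]
Step 10: ref 5 → FAULT (evict 3), frames=[5,4]
Total faults: 6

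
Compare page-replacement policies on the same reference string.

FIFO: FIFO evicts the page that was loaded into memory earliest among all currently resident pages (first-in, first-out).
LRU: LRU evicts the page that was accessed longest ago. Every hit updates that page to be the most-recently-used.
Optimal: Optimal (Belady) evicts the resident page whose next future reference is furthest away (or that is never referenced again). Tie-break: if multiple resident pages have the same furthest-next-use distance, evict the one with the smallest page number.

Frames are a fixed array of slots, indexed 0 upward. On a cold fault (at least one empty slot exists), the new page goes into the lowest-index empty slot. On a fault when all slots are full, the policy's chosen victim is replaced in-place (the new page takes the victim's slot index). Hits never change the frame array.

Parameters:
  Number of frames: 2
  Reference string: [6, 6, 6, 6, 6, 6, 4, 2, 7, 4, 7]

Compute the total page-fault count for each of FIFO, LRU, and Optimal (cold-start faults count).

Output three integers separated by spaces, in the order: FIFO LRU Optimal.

--- FIFO ---
  step 0: ref 6 -> FAULT, frames=[6,-] (faults so far: 1)
  step 1: ref 6 -> HIT, frames=[6,-] (faults so far: 1)
  step 2: ref 6 -> HIT, frames=[6,-] (faults so far: 1)
  step 3: ref 6 -> HIT, frames=[6,-] (faults so far: 1)
  step 4: ref 6 -> HIT, frames=[6,-] (faults so far: 1)
  step 5: ref 6 -> HIT, frames=[6,-] (faults so far: 1)
  step 6: ref 4 -> FAULT, frames=[6,4] (faults so far: 2)
  step 7: ref 2 -> FAULT, evict 6, frames=[2,4] (faults so far: 3)
  step 8: ref 7 -> FAULT, evict 4, frames=[2,7] (faults so far: 4)
  step 9: ref 4 -> FAULT, evict 2, frames=[4,7] (faults so far: 5)
  step 10: ref 7 -> HIT, frames=[4,7] (faults so far: 5)
  FIFO total faults: 5
--- LRU ---
  step 0: ref 6 -> FAULT, frames=[6,-] (faults so far: 1)
  step 1: ref 6 -> HIT, frames=[6,-] (faults so far: 1)
  step 2: ref 6 -> HIT, frames=[6,-] (faults so far: 1)
  step 3: ref 6 -> HIT, frames=[6,-] (faults so far: 1)
  step 4: ref 6 -> HIT, frames=[6,-] (faults so far: 1)
  step 5: ref 6 -> HIT, frames=[6,-] (faults so far: 1)
  step 6: ref 4 -> FAULT, frames=[6,4] (faults so far: 2)
  step 7: ref 2 -> FAULT, evict 6, frames=[2,4] (faults so far: 3)
  step 8: ref 7 -> FAULT, evict 4, frames=[2,7] (faults so far: 4)
  step 9: ref 4 -> FAULT, evict 2, frames=[4,7] (faults so far: 5)
  step 10: ref 7 -> HIT, frames=[4,7] (faults so far: 5)
  LRU total faults: 5
--- Optimal ---
  step 0: ref 6 -> FAULT, frames=[6,-] (faults so far: 1)
  step 1: ref 6 -> HIT, frames=[6,-] (faults so far: 1)
  step 2: ref 6 -> HIT, frames=[6,-] (faults so far: 1)
  step 3: ref 6 -> HIT, frames=[6,-] (faults so far: 1)
  step 4: ref 6 -> HIT, frames=[6,-] (faults so far: 1)
  step 5: ref 6 -> HIT, frames=[6,-] (faults so far: 1)
  step 6: ref 4 -> FAULT, frames=[6,4] (faults so far: 2)
  step 7: ref 2 -> FAULT, evict 6, frames=[2,4] (faults so far: 3)
  step 8: ref 7 -> FAULT, evict 2, frames=[7,4] (faults so far: 4)
  step 9: ref 4 -> HIT, frames=[7,4] (faults so far: 4)
  step 10: ref 7 -> HIT, frames=[7,4] (faults so far: 4)
  Optimal total faults: 4

Answer: 5 5 4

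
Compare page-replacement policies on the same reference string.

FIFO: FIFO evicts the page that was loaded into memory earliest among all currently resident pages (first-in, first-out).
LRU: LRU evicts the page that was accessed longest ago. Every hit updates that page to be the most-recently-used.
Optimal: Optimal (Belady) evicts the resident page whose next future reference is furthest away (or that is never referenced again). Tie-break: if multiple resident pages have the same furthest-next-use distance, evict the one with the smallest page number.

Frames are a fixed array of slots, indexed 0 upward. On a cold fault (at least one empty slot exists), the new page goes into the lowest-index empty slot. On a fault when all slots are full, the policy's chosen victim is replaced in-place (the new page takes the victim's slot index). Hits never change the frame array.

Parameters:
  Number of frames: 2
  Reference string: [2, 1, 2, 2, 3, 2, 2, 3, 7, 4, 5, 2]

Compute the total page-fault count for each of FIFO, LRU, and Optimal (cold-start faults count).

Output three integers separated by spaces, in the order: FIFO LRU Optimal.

--- FIFO ---
  step 0: ref 2 -> FAULT, frames=[2,-] (faults so far: 1)
  step 1: ref 1 -> FAULT, frames=[2,1] (faults so far: 2)
  step 2: ref 2 -> HIT, frames=[2,1] (faults so far: 2)
  step 3: ref 2 -> HIT, frames=[2,1] (faults so far: 2)
  step 4: ref 3 -> FAULT, evict 2, frames=[3,1] (faults so far: 3)
  step 5: ref 2 -> FAULT, evict 1, frames=[3,2] (faults so far: 4)
  step 6: ref 2 -> HIT, frames=[3,2] (faults so far: 4)
  step 7: ref 3 -> HIT, frames=[3,2] (faults so far: 4)
  step 8: ref 7 -> FAULT, evict 3, frames=[7,2] (faults so far: 5)
  step 9: ref 4 -> FAULT, evict 2, frames=[7,4] (faults so far: 6)
  step 10: ref 5 -> FAULT, evict 7, frames=[5,4] (faults so far: 7)
  step 11: ref 2 -> FAULT, evict 4, frames=[5,2] (faults so far: 8)
  FIFO total faults: 8
--- LRU ---
  step 0: ref 2 -> FAULT, frames=[2,-] (faults so far: 1)
  step 1: ref 1 -> FAULT, frames=[2,1] (faults so far: 2)
  step 2: ref 2 -> HIT, frames=[2,1] (faults so far: 2)
  step 3: ref 2 -> HIT, frames=[2,1] (faults so far: 2)
  step 4: ref 3 -> FAULT, evict 1, frames=[2,3] (faults so far: 3)
  step 5: ref 2 -> HIT, frames=[2,3] (faults so far: 3)
  step 6: ref 2 -> HIT, frames=[2,3] (faults so far: 3)
  step 7: ref 3 -> HIT, frames=[2,3] (faults so far: 3)
  step 8: ref 7 -> FAULT, evict 2, frames=[7,3] (faults so far: 4)
  step 9: ref 4 -> FAULT, evict 3, frames=[7,4] (faults so far: 5)
  step 10: ref 5 -> FAULT, evict 7, frames=[5,4] (faults so far: 6)
  step 11: ref 2 -> FAULT, evict 4, frames=[5,2] (faults so far: 7)
  LRU total faults: 7
--- Optimal ---
  step 0: ref 2 -> FAULT, frames=[2,-] (faults so far: 1)
  step 1: ref 1 -> FAULT, frames=[2,1] (faults so far: 2)
  step 2: ref 2 -> HIT, frames=[2,1] (faults so far: 2)
  step 3: ref 2 -> HIT, frames=[2,1] (faults so far: 2)
  step 4: ref 3 -> FAULT, evict 1, frames=[2,3] (faults so far: 3)
  step 5: ref 2 -> HIT, frames=[2,3] (faults so far: 3)
  step 6: ref 2 -> HIT, frames=[2,3] (faults so far: 3)
  step 7: ref 3 -> HIT, frames=[2,3] (faults so far: 3)
  step 8: ref 7 -> FAULT, evict 3, frames=[2,7] (faults so far: 4)
  step 9: ref 4 -> FAULT, evict 7, frames=[2,4] (faults so far: 5)
  step 10: ref 5 -> FAULT, evict 4, frames=[2,5] (faults so far: 6)
  step 11: ref 2 -> HIT, frames=[2,5] (faults so far: 6)
  Optimal total faults: 6

Answer: 8 7 6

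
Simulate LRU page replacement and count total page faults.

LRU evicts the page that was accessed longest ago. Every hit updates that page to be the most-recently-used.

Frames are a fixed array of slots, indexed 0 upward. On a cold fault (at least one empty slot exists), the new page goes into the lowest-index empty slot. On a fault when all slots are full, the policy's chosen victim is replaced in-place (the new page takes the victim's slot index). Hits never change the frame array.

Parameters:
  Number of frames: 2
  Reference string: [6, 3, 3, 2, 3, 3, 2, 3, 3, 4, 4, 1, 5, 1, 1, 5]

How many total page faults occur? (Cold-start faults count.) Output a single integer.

Step 0: ref 6 → FAULT, frames=[6,-]
Step 1: ref 3 → FAULT, frames=[6,3]
Step 2: ref 3 → HIT, frames=[6,3]
Step 3: ref 2 → FAULT (evict 6), frames=[2,3]
Step 4: ref 3 → HIT, frames=[2,3]
Step 5: ref 3 → HIT, frames=[2,3]
Step 6: ref 2 → HIT, frames=[2,3]
Step 7: ref 3 → HIT, frames=[2,3]
Step 8: ref 3 → HIT, frames=[2,3]
Step 9: ref 4 → FAULT (evict 2), frames=[4,3]
Step 10: ref 4 → HIT, frames=[4,3]
Step 11: ref 1 → FAULT (evict 3), frames=[4,1]
Step 12: ref 5 → FAULT (evict 4), frames=[5,1]
Step 13: ref 1 → HIT, frames=[5,1]
Step 14: ref 1 → HIT, frames=[5,1]
Step 15: ref 5 → HIT, frames=[5,1]
Total faults: 6

Answer: 6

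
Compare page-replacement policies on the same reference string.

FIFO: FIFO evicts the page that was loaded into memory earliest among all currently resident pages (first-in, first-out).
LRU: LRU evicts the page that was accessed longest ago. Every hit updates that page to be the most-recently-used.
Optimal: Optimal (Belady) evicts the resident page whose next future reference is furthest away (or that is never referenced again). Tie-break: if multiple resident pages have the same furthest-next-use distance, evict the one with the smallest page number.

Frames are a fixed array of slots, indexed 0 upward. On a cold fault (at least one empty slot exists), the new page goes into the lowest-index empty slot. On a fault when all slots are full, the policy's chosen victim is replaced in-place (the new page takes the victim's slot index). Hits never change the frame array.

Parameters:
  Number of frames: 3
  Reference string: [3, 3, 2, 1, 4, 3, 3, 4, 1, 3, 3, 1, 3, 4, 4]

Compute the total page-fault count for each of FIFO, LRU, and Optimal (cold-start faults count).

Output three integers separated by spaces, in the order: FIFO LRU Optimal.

--- FIFO ---
  step 0: ref 3 -> FAULT, frames=[3,-,-] (faults so far: 1)
  step 1: ref 3 -> HIT, frames=[3,-,-] (faults so far: 1)
  step 2: ref 2 -> FAULT, frames=[3,2,-] (faults so far: 2)
  step 3: ref 1 -> FAULT, frames=[3,2,1] (faults so far: 3)
  step 4: ref 4 -> FAULT, evict 3, frames=[4,2,1] (faults so far: 4)
  step 5: ref 3 -> FAULT, evict 2, frames=[4,3,1] (faults so far: 5)
  step 6: ref 3 -> HIT, frames=[4,3,1] (faults so far: 5)
  step 7: ref 4 -> HIT, frames=[4,3,1] (faults so far: 5)
  step 8: ref 1 -> HIT, frames=[4,3,1] (faults so far: 5)
  step 9: ref 3 -> HIT, frames=[4,3,1] (faults so far: 5)
  step 10: ref 3 -> HIT, frames=[4,3,1] (faults so far: 5)
  step 11: ref 1 -> HIT, frames=[4,3,1] (faults so far: 5)
  step 12: ref 3 -> HIT, frames=[4,3,1] (faults so far: 5)
  step 13: ref 4 -> HIT, frames=[4,3,1] (faults so far: 5)
  step 14: ref 4 -> HIT, frames=[4,3,1] (faults so far: 5)
  FIFO total faults: 5
--- LRU ---
  step 0: ref 3 -> FAULT, frames=[3,-,-] (faults so far: 1)
  step 1: ref 3 -> HIT, frames=[3,-,-] (faults so far: 1)
  step 2: ref 2 -> FAULT, frames=[3,2,-] (faults so far: 2)
  step 3: ref 1 -> FAULT, frames=[3,2,1] (faults so far: 3)
  step 4: ref 4 -> FAULT, evict 3, frames=[4,2,1] (faults so far: 4)
  step 5: ref 3 -> FAULT, evict 2, frames=[4,3,1] (faults so far: 5)
  step 6: ref 3 -> HIT, frames=[4,3,1] (faults so far: 5)
  step 7: ref 4 -> HIT, frames=[4,3,1] (faults so far: 5)
  step 8: ref 1 -> HIT, frames=[4,3,1] (faults so far: 5)
  step 9: ref 3 -> HIT, frames=[4,3,1] (faults so far: 5)
  step 10: ref 3 -> HIT, frames=[4,3,1] (faults so far: 5)
  step 11: ref 1 -> HIT, frames=[4,3,1] (faults so far: 5)
  step 12: ref 3 -> HIT, frames=[4,3,1] (faults so far: 5)
  step 13: ref 4 -> HIT, frames=[4,3,1] (faults so far: 5)
  step 14: ref 4 -> HIT, frames=[4,3,1] (faults so far: 5)
  LRU total faults: 5
--- Optimal ---
  step 0: ref 3 -> FAULT, frames=[3,-,-] (faults so far: 1)
  step 1: ref 3 -> HIT, frames=[3,-,-] (faults so far: 1)
  step 2: ref 2 -> FAULT, frames=[3,2,-] (faults so far: 2)
  step 3: ref 1 -> FAULT, frames=[3,2,1] (faults so far: 3)
  step 4: ref 4 -> FAULT, evict 2, frames=[3,4,1] (faults so far: 4)
  step 5: ref 3 -> HIT, frames=[3,4,1] (faults so far: 4)
  step 6: ref 3 -> HIT, frames=[3,4,1] (faults so far: 4)
  step 7: ref 4 -> HIT, frames=[3,4,1] (faults so far: 4)
  step 8: ref 1 -> HIT, frames=[3,4,1] (faults so far: 4)
  step 9: ref 3 -> HIT, frames=[3,4,1] (faults so far: 4)
  step 10: ref 3 -> HIT, frames=[3,4,1] (faults so far: 4)
  step 11: ref 1 -> HIT, frames=[3,4,1] (faults so far: 4)
  step 12: ref 3 -> HIT, frames=[3,4,1] (faults so far: 4)
  step 13: ref 4 -> HIT, frames=[3,4,1] (faults so far: 4)
  step 14: ref 4 -> HIT, frames=[3,4,1] (faults so far: 4)
  Optimal total faults: 4

Answer: 5 5 4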